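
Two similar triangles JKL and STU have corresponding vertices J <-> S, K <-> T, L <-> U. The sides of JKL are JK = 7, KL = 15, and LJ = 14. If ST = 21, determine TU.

k = 21/7 = 3. TU = 3 * 15 = 45.

45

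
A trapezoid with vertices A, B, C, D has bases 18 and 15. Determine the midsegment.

The midsegment of a trapezoid = (base1 + base2) / 2
midsegment = (18 + 15) / 2
midsegment = 33 / 2
midsegment = 33/2

33/2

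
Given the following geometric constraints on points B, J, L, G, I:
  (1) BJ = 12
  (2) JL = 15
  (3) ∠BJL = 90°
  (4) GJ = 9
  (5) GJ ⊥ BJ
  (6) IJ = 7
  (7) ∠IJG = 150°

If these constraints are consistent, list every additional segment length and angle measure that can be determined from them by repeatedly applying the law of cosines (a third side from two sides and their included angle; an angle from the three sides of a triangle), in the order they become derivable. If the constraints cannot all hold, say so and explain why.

The constraints are consistent. Derivable facts, in order:
After 1 step:
- BG = 15
- BL = 3·√41
- GI ≈ 15.46
After 2 steps:
- ∠BGJ = 53.13°
- ∠BLJ = 38.66°
- ∠GBJ = 36.87°
- ∠GIJ = 16.92°
- ∠IGJ = 13.08°
- ∠JBL = 51.34°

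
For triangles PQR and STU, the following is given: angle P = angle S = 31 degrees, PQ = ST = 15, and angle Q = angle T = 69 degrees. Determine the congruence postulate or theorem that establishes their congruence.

Consider the given information: angle P = angle S = 31 degrees, PQ = ST = 15, and angle Q = angle T = 69 degrees
This is not SSS or AAS: SSS requires all three pairs of sides, but we don't have that. AAS requires two angles and a non-included side.
The correct criterion is ASA. Two pairs of corresponding angles and the included side are equal (Angle-Side-Angle).

ASA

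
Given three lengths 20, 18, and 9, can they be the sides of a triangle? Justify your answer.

Check all three triangle inequalities:
20 + 18 = 38 > 9 ✓
20 + 9 = 29 > 18 ✓
18 + 9 = 27 > 20 ✓
All conditions hold, so these sides form a valid triangle.

Yes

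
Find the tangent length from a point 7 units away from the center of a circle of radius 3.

Let T be the point of tangency. Then OT ⊥ AT (radius ⊥ tangent).
In right triangle OTA: OA² = OT² + AT²
7² = 3² + AT²
AT² = 40, AT = 2*sqrt(10)

2*sqrt(10)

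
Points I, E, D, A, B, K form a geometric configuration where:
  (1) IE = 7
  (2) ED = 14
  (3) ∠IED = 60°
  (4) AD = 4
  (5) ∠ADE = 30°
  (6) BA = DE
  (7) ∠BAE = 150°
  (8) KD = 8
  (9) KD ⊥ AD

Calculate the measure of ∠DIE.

Step 1: By the law of cosines on triangle IED: ID² = 7² + 14² − 2·7·14·cos(60°) = 147, so ID = 7·√3.
Step 2: By the inverse law of cosines on triangle DIE: cos(∠DIE) = ((7·√3)² + 7² − 14²) / (2·7·√3·7) = 0/169.74 = 0, so ∠DIE = 90°.

Therefore, the measure of angle ∠DIE = 90°.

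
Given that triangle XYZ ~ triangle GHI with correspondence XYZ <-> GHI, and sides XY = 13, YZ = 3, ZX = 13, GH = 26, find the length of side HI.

Since the triangles are similar, the ratio of corresponding sides is constant.
Scale factor k = GH / XY = 26 / 13 = 2
HI = k * YZ = 2 * 3 = 6

6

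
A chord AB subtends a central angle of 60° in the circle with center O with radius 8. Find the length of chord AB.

Drop a perpendicular from the center to the chord, bisecting both the chord and the central angle.
Each half-chord = r sin(θ/2) = 8 sin(30°).
The full chord = 2 × 8 × sin(30°) = 8.

8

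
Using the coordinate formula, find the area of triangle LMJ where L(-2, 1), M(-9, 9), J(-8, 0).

The Shoelace formula computes the area from vertex coordinates by summing cross products.
For vertices (-2,1), (-9,9), (-8,0):
Signed sum = -2*9 - -9*1 + -9*0 - -8*9 + -8*1 - -2*0
= -9 + 72 + -8 = 55
Area = (1/2)|55| = 55/2.

55/2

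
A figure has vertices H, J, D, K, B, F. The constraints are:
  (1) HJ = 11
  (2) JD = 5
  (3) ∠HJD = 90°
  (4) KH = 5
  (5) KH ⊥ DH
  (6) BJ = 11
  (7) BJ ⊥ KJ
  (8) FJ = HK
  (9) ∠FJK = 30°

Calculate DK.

Step 1: By the law of cosines on triangle DJH: DH² = 5² + 11² − 2·5·11·cos(90°) = 146, so DH = √146.
Step 2: By the law of cosines on triangle DHK: DK² = √146² + 5² − 2·√146·5·cos(90°) = 171, so DK = 3·√19.

Therefore, the length of DK = 3·√19.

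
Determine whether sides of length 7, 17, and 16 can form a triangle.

Sort the sides: 7, 16, 17.
It suffices to check that the sum of the two smallest exceeds the largest:
7 + 16 = 23 > 17. ✓
Yes, a valid triangle can be formed.

Yes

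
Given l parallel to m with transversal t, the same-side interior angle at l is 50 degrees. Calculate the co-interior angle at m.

Co-interior angles (same-side interior) formed by parallel lines and a transversal are supplementary (sum to 180 degrees).
The given angle is 50 degrees.
The co-interior angle = 180 - 50 = 130 degrees.

130 degrees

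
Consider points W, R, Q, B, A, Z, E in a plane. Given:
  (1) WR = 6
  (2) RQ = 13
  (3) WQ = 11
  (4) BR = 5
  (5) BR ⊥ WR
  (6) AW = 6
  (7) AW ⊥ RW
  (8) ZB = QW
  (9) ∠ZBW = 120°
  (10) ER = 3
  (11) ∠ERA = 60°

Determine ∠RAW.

Step 1: By the law of cosines on triangle AWR: AR² = 6² + 6² − 2·6·6·cos(90°) = 72, so AR = 6·√2.
Step 2: By the inverse law of cosines on triangle RAW: cos(∠RAW) = ((6·√2)² + 6² − 6²) / (2·6·√2·6) = 72/101.82 = 0.7071, so ∠RAW = 45°.

Therefore, the measure of angle ∠RAW = 45°.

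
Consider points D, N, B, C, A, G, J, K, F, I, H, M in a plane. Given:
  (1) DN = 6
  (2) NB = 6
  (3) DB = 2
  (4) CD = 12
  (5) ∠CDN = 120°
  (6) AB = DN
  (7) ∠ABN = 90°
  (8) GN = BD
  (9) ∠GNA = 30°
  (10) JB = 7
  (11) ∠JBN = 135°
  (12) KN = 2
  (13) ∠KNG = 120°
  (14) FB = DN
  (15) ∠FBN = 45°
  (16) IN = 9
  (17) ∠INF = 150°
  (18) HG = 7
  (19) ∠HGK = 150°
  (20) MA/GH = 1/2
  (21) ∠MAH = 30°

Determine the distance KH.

From the given relations: GN = BD = 2.
Step 1: By the law of cosines on triangle GNK: GK² = 2² + 2² − 2·2·2·cos(120°) = 12, so GK = 2·√3.
Step 2: By the law of cosines on triangle KGH: KH² = (2·√3)² + 7² − 2·2·√3·7·cos(150°) = 103, so KH = √103.

Therefore, the length of KH = √103.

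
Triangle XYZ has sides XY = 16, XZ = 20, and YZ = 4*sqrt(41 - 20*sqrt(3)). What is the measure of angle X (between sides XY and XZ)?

When all three sides of a triangle are known, the law of cosines can be rearranged to find any angle.
cos(C) = (a² + b² - c²) / (2ab) gives cos(X) = sqrt(3)/2.
Taking the inverse cosine: X = 30°.

30°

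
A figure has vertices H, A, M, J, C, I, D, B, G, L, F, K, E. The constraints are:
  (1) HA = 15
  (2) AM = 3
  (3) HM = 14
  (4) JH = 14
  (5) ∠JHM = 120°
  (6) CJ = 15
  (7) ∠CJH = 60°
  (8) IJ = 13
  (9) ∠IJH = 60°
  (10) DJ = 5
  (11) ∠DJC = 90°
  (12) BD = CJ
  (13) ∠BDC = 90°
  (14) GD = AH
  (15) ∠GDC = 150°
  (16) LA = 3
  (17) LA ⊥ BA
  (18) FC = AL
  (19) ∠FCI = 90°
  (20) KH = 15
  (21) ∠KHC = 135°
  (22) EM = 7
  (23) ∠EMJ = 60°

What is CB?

From the given relations: BD = CJ = 15.
Step 1: By the law of cosines on triangle CJD: CD² = 15² + 5² − 2·15·5·cos(90°) = 250, so CD = 5·√10.
Step 2: By the law of cosines on triangle CDB: CB² = (5·√10)² + 15² − 2·5·√10·15·cos(90°) = 475, so CB = 5·√19.

Therefore, the length of CB = 5·√19.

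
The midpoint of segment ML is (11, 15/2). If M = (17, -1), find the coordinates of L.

Using the midpoint formula: M = ((x1 + x2)/2, (y1 + y2)/2)
We know M = (11, 15/2) and M = (17, -1)
For x: 11 = (17 + x2)/2, so x2 = 2*11 - 17 = 5
For y: 15/2 = (-1 + y2)/2, so y2 = 2*15/2 - -1 = 16
L = (5, 16)

(5, 16)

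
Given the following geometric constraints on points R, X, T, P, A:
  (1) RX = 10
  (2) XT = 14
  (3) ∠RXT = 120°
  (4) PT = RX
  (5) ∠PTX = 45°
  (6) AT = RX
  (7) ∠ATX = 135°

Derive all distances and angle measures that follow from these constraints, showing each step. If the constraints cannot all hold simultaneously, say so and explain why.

The constraints are consistent.

From the given relations:
  PT = RX = 10
  AT = RX = 10

Step 1: From RX = 10, XT = 14, and ∠RXT = 120°, by the law of cosines:
  RT² = RX² + XT² - 2·RX·XT·cos(120°) = 100 + 196 + 140 = 436
  RT = 2·√109

Step 2: From XT = 14, TP = 10, and ∠XTP = 45°, by the law of cosines:
  XP² = XT² + TP² - 2·XT·TP·cos(45°) = 196 + 100 - 198 = 98.01
  XP ≈ 9.9

Step 3: From XT = 14, TA = 10, and ∠XTA = 135°, by the law of cosines:
  XA² = XT² + TA² - 2·XT·TA·cos(135°) = 196 + 100 + 198 = 494
  XA ≈ 22.23

Step 4: From RT = 2·√109, RX = 10, TX = 14, by the inverse law of cosines:
  cos(∠TRX) = (RT² + RX² - TX²) / (2·RT·RX)
  ∠TRX = 35.5°

Step 5: From XA = 22.23, XT = 14, AT = 10, by the inverse law of cosines:
  cos(∠AXT) = (XA² + XT² - AT²) / (2·XA·XT)
  ∠AXT = 18.55°

Step 6: From XP = 9.9, XT = 14, PT = 10, by the inverse law of cosines:
  cos(∠PXT) = (XP² + XT² - PT²) / (2·XP·XT)
  ∠PXT = 45.58°

Step 7: From TR = 2·√109, TX = 14, RX = 10, by the inverse law of cosines:
  cos(∠RTX) = (TR² + TX² - RX²) / (2·TR·TX)
  ∠RTX = 24.5°

Step 8: From PT = 10, PX = 9.9, TX = 14, by the inverse law of cosines:
  cos(∠TPX) = (PT² + PX² - TX²) / (2·PT·PX)
  ∠TPX = 89.42°

Step 9: From AT = 10, AX = 22.23, TX = 14, by the inverse law of cosines:
  cos(∠TAX) = (AT² + AX² - TX²) / (2·AT·AX)
  ∠TAX = 26.45°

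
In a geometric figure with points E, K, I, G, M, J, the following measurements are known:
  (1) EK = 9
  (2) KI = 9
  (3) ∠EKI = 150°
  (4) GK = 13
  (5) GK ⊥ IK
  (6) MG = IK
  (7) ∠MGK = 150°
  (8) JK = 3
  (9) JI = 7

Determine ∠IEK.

Step 1: By the law of cosines on triangle EKI: EI² = 9² + 9² − 2·9·9·cos(150°) = 302.3, so EI ≈ 17.39.
Step 2: By the inverse law of cosines on triangle IEK: cos(∠IEK) = (17.39² + 9² − 9²) / (2·17.39·9) = 302.3/312.96 = 0.9659, so ∠IEK = 15°.

Therefore, the measure of angle ∠IEK = 15°.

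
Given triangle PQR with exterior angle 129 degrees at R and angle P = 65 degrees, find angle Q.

The exterior angle theorem states that an exterior angle equals the sum of the two non-adjacent interior angles.
So 129 = 65 + angle Q, which gives angle Q = 129 - 65 = 64 degrees.

64 degrees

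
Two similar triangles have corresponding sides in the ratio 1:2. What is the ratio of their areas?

The ratio of areas of similar triangles equals the square of the side ratio.
Side ratio = 1:2
Area ratio = (1/2)^2 = 1/4 = 1:4

1:4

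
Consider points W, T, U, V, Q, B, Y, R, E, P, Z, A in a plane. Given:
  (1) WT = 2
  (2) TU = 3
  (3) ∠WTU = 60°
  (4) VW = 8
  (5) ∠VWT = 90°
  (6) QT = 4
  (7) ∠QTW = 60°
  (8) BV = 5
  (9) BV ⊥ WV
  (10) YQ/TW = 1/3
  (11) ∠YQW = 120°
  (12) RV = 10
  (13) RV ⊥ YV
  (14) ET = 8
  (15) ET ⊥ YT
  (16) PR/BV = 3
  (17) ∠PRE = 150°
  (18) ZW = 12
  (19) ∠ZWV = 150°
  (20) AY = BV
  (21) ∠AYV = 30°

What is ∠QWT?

Step 1: By the law of cosines on triangle WTQ: WQ² = 2² + 4² − 2·2·4·cos(60°) = 12, so WQ = 2·√3.
Step 2: By the inverse law of cosines on triangle QWT: cos(∠QWT) = ((2·√3)² + 2² − 4²) / (2·2·√3·2) = 0/13.86 = 0, so ∠QWT = 90°.

Therefore, the measure of angle ∠QWT = 90°.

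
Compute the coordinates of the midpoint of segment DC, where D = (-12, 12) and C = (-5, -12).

The midpoint is the average of the coordinates:
x: (-12 + -5)/2 = -17/2
y: (12 + -12)/2 = 0
Midpoint = (-17/2, 0)

(-17/2, 0)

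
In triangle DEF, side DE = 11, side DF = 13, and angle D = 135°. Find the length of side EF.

By the law of cosines: EF^2 = DE^2 + DF^2 - 2*DE*DF*cos(D)
EF^2 = 11^2 + 13^2 - 2*11*13*cos(135°)
EF^2 = 121 + 169 - 286*(-sqrt(2)/2)
EF^2 = 143*sqrt(2) + 290
EF = sqrt(143*sqrt(2) + 290)

sqrt(143*sqrt(2) + 290)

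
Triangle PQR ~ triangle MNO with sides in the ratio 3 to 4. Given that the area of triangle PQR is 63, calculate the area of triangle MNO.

For similar figures, the area ratio equals the square of the side ratio.
Side ratio (PQR to MNO) = 3:4, so area ratio = 3^2:4^2 = 9:16.
If the area of PQR is 63, then the area of MNO = 63 * (16/9) = 112.

112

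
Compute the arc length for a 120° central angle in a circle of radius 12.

The full circumference is 2πr = 2π(12) = 24*pi.
The arc spans 120° out of 360°, which is a fraction of 1/3.
Arc length = 24*pi × 1/3 = 8*pi.

8*pi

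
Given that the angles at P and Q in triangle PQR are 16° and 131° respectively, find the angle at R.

By the triangle angle sum property, the three interior angles of any triangle add up to 180°.
We know angle P = 16° and angle Q = 131°, so their sum is 147°.
Therefore angle R = 180° - 147° = 33°.

33 degrees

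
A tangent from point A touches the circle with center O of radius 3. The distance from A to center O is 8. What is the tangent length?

Let T be the point of tangency. Then OT ⊥ AT (radius ⊥ tangent).
In right triangle OTA: OA² = OT² + AT²
8² = 3² + AT²
AT² = 55, AT = sqrt(55)

sqrt(55)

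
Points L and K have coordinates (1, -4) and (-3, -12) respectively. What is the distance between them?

d = sqrt((-4)^2 + (-8)^2) = sqrt(80) = 4*sqrt(5)

4*sqrt(5)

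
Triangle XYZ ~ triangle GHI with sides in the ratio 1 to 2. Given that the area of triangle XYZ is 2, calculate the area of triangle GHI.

Area ratio = (1/2)^2 = 1/4. Area of GHI = 2 * 4/1 = 8.

8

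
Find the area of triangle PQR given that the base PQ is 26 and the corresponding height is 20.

Area = (1/2)(26)(20) = 260

260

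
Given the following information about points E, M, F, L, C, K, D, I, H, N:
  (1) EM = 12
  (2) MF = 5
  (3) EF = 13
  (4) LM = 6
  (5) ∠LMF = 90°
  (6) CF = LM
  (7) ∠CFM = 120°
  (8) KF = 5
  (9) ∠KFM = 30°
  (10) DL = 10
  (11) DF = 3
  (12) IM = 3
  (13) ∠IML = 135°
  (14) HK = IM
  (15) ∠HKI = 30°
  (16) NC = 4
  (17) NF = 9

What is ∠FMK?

Step 1: By the law of cosines on triangle MFK: MK² = 5² + 5² − 2·5·5·cos(30°) = 6.7, so MK ≈ 2.59.
Step 2: By the inverse law of cosines on triangle FMK: cos(∠FMK) = (5² + 2.59² − 5²) / (2·5·2.59) = 6.7/25.88 = 0.2588, so ∠FMK = 75°.

Therefore, the measure of angle ∠FMK = 75°.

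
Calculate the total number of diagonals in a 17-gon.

The number of diagonals in an n-gon is n(n - 3)/2.
For n = 17: 17(17 - 3)/2 = 17 × 14 / 2 = 119.

119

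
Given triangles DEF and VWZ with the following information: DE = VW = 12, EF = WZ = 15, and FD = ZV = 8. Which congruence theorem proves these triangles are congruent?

The given information matches SSS: All three pairs of corresponding sides are equal (Side-Side-Side).

SSS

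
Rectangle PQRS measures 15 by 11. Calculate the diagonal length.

A rectangle's diagonal splits it into two right triangles, with the diagonal as the hypotenuse.
By the Pythagorean theorem, d^2 = 15^2 + 11^2 = 346.
Therefore d = sqrt(346).

sqrt(346)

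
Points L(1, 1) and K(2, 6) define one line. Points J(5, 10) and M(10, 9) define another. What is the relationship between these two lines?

Slope of line 1: m1 = (6 - 1)/(2 - 1) = 5/1 = 5
Slope of line 2: m2 = (9 - 10)/(10 - 5) = -1/5 = -1/5
m1 * m2 = (5) * (-1/5) = -1 = -1, so the lines are perpendicular.

Perpendicular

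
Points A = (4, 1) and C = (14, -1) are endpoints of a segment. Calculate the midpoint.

M = ((x₁ + x₂)/2, (y₁ + y₂)/2)
= ((4 + 14)/2, (1 + -1)/2)
= (18/2, 0/2) = (9, 0)

(9, 0)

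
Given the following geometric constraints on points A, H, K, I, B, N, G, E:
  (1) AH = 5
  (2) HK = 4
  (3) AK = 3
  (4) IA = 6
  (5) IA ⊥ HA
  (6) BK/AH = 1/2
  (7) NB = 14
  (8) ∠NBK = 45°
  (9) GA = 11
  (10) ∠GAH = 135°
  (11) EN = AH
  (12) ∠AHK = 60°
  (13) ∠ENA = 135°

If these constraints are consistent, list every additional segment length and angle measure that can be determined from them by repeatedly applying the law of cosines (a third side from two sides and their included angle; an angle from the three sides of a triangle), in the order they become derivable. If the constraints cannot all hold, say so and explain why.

These constraints are not satisfiable: (1), (2) and (3) fix all three sides of triangle AHK, so by the law of cosines cos(∠AHK) = (5² + 4² − 3²) / (2·5·4) = 0.8000, i.e. ∠AHK ≈ 36.87°, which contradicts (12) ∠AHK = 60°. No planar figure meets all of them, so nothing further can be derived.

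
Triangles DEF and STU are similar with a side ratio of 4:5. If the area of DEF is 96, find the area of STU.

For similar figures, the area ratio equals the square of the side ratio.
Side ratio (DEF to STU) = 4:5, so area ratio = 4^2:5^2 = 16:25.
If the area of DEF is 96, then the area of STU = 96 * (25/16) = 150.

150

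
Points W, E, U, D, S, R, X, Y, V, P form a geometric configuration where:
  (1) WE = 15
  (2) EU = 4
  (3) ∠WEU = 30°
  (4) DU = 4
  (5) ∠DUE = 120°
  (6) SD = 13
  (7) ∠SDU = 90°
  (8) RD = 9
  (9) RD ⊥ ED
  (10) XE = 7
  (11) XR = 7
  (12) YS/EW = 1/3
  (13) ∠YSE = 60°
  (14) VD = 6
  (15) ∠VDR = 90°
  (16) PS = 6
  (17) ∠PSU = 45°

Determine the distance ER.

Step 1: By the law of cosines on triangle EUD: ED² = 4² + 4² − 2·4·4·cos(120°) = 48, so ED = 4·√3.
Step 2: By the law of cosines on triangle EDR: ER² = (4·√3)² + 9² − 2·4·√3·9·cos(90°) = 129, so ER = √129.

Therefore, the length of ER = √129.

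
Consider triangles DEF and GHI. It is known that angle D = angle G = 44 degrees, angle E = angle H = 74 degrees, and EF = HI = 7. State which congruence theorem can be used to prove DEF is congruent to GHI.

The given information provides:
angle D = angle G = 44 degrees, angle E = angle H = 74 degrees, and EF = HI = 7
This matches the AAS congruence theorem.
Two pairs of corresponding angles and a non-included side are equal (Angle-Angle-Side).

AAS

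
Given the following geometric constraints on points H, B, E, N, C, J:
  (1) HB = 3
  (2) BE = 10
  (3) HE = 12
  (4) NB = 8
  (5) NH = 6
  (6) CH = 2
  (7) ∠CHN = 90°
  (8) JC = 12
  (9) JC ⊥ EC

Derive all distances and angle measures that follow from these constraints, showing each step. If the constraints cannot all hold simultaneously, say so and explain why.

The constraints are consistent.

Step 1: From NH = 6, HC = 2, and ∠NHC = 90°, by the law of cosines:
  NC² = NH² + HC² - 2·NH·HC·cos(90°) = 36 + 4 - 0 = 40
  NC = 2·√10

Step 2: From HB = 3, HE = 12, BE = 10, by the inverse law of cosines:
  cos(∠BHE) = (HB² + HE² - BE²) / (2·HB·HE)
  ∠BHE = 42.6°

Step 3: From HB = 3, HN = 6, BN = 8, by the inverse law of cosines:
  cos(∠BHN) = (HB² + HN² - BN²) / (2·HB·HN)
  ∠BHN = 121.86°

Step 4: From BE = 10, BH = 3, EH = 12, by the inverse law of cosines:
  cos(∠EBH) = (BE² + BH² - EH²) / (2·BE·BH)
  ∠EBH = 125.69°

Step 5: From BH = 3, BN = 8, HN = 6, by the inverse law of cosines:
  cos(∠HBN) = (BH² + BN² - HN²) / (2·BH·BN)
  ∠HBN = 39.57°

Step 6: From EB = 10, EH = 12, BH = 3, by the inverse law of cosines:
  cos(∠BEH) = (EB² + EH² - BH²) / (2·EB·EH)
  ∠BEH = 11.72°

Step 7: From NB = 8, NH = 6, BH = 3, by the inverse law of cosines:
  cos(∠BNH) = (NB² + NH² - BH²) / (2·NB·NH)
  ∠BNH = 18.57°

Step 8: From NC = 2·√10, NH = 6, CH = 2, by the inverse law of cosines:
  cos(∠CNH) = (NC² + NH² - CH²) / (2·NC·NH)
  ∠CNH = 18.43°

Step 9: From CH = 2, CN = 2·√10, HN = 6, by the inverse law of cosines:
  cos(∠HCN) = (CH² + CN² - HN²) / (2·CH·CN)
  ∠HCN = 71.57°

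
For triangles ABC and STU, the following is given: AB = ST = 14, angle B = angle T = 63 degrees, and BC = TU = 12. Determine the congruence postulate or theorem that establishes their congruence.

The given information matches SAS: Two pairs of corresponding sides and the included angle are equal (Side-Angle-Side).

SAS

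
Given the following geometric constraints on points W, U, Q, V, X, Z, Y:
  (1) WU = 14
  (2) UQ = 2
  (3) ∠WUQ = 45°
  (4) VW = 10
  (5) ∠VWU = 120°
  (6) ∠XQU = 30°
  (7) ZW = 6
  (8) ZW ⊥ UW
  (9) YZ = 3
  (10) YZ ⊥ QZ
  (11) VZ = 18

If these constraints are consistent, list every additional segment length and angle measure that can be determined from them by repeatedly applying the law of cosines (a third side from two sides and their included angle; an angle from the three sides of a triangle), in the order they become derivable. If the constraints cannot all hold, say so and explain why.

These constraints are not satisfiable: by the triangle inequality in triangle WVZ, (4) VW = 10 and (7) ZW = 6 force VZ ≤ 10 + 6 = 16, but (11) says VZ = 18. No planar figure meets all of them, so nothing further can be derived.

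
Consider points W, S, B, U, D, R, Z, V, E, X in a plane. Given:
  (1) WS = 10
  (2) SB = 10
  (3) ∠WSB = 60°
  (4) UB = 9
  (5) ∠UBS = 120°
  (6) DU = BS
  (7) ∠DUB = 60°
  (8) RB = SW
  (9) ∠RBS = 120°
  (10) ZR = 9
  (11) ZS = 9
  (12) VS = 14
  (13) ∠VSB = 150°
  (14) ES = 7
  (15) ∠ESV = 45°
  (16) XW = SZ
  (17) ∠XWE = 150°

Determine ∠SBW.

Step 1: By the law of cosines on triangle BSW: BW² = 10² + 10² − 2·10·10·cos(60°) = 100, so BW = 10.
Step 2: By the inverse law of cosines on triangle SBW: cos(∠SBW) = (10² + 10² − 10²) / (2·10·10) = 100/200 = 0.5, so ∠SBW = 60°.

Therefore, the measure of angle ∠SBW = 60°.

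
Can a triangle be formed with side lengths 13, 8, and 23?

The longest side is 23. The other two sides sum to 8 + 13 = 21.
Since 21 ≤ 23, the two shorter sides cannot reach around to close the triangle.

No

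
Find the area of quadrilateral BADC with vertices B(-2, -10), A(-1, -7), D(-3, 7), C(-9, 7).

Shoelace: sum of cross terms = 122, Area = (1/2)|122| = 61

61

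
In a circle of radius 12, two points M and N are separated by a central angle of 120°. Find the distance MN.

Chord = 2(12) sin(60°) = 12*sqrt(3)

12*sqrt(3)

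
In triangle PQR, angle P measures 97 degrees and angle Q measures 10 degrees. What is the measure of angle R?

The interior angles sum to 180°: angle R = 180 - 97 - 10 = 73°.
The triangle is obtuse (angles 97°, 10°, 73°).

73 degrees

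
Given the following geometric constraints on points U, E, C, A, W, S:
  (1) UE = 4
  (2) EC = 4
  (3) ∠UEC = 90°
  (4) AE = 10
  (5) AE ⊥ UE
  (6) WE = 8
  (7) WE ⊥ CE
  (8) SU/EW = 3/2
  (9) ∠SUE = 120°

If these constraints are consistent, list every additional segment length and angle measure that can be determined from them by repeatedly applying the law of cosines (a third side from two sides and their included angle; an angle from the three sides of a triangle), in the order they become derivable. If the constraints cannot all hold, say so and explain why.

The constraints are consistent. Derivable facts, in order:
After 1 step:
- CW = 4·√5
- ES = 4·√13
- UA = 2·√29
- UC = 4·√2
After 2 steps:
- ∠AUE = 68.2°
- ∠CUE = 45°
- ∠CWE = 26.57°
- ∠EAU = 21.8°
- ∠ECU = 45°
- ∠ECW = 63.43°
- ∠ESU = 13.9°
- ∠SEU = 46.1°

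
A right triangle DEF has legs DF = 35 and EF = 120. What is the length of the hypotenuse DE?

DE = sqrt(35^2 + 120^2) = sqrt(15625) = 125

125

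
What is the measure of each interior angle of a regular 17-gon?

Each interior angle of a regular n-gon is (n - 2) * 180 / n.
For n = 17: (17 - 2) * 180 / 17 = 2700/17 = 2700/17 degrees.

2700/17 degrees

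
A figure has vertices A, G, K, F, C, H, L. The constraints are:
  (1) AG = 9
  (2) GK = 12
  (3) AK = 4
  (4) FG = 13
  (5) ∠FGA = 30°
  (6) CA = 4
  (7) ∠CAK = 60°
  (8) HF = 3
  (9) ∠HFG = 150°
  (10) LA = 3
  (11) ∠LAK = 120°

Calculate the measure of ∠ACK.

Step 1: By the law of cosines on triangle CAK: CK² = 4² + 4² − 2·4·4·cos(60°) = 16, so CK = 4.
Step 2: By the inverse law of cosines on triangle ACK: cos(∠ACK) = (4² + 4² − 4²) / (2·4·4) = 16/32 = 0.5, so ∠ACK = 60°.

Therefore, the measure of angle ∠ACK = 60°.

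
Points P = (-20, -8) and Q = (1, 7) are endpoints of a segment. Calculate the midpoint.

M = ((x₁ + x₂)/2, (y₁ + y₂)/2)
= ((-20 + 1)/2, (-8 + 7)/2)
= (-19/2, -1/2) = (-19/2, -1/2)

(-19/2, -1/2)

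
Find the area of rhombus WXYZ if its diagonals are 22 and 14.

The diagonals of a rhombus divide it into four right triangles.
Each triangle has legs 22/ 2 = 11 and 14/2 = 7, so each has area (1/2)*11*7 = 77/2.
Four such triangles give total area = (d1 * d2) / 2 = 154.

154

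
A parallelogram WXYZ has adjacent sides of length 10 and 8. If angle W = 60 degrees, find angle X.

In a parallelogram, consecutive angles are supplementary (sum to 180°).
angle X = 180 - angle W
angle X = 180 - 60
angle X = 120 degrees

120 degrees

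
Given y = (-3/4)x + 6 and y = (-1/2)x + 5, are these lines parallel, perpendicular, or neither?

Slope of line 1: m1 = -3/4
Slope of line 2: m2 = -1/2
m1 != m2 and m1*m2 = 3/8 != -1. Neither.

Neither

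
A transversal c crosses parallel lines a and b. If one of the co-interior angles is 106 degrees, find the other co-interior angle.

Co-interior (same-side interior) angles are between the parallel lines on the same side of the transversal.
Unlike corresponding or alternate interior angles, they are supplementary rather than equal.
So the angle = 180 - 106 = 74 degrees.

74 degrees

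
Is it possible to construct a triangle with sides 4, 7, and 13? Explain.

No.
The triangle inequality is violated: 4 + 7 = 11 ≤ 13.
These lengths cannot form a triangle.

No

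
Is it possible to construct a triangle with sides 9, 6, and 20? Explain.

Check the triangle inequality: 9 + 6 = 15 ≤ 20.
Since the sum of two sides does not exceed the third, no triangle can be formed.

No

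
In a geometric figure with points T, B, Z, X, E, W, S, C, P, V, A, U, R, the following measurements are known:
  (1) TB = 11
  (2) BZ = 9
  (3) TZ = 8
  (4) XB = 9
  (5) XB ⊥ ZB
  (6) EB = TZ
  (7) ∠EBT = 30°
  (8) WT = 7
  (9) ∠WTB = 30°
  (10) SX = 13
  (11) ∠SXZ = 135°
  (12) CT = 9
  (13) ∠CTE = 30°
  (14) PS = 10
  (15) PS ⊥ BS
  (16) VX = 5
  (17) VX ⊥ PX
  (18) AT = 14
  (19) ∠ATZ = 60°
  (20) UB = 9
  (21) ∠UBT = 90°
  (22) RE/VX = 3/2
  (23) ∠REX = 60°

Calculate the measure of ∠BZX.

Step 1: By the law of cosines on triangle ZBX: ZX² = 9² + 9² − 2·9·9·cos(90°) = 162, so ZX = 9·√2.
Step 2: By the inverse law of cosines on triangle BZX: cos(∠BZX) = (9² + (9·√2)² − 9²) / (2·9·9·√2) = 162/229.1 = 0.7071, so ∠BZX = 45°.

Therefore, the measure of angle ∠BZX = 45°.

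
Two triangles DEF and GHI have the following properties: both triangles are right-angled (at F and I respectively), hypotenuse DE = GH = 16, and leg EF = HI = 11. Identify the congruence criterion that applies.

Consider the given information: both triangles are right-angled (at F and I respectively), hypotenuse DE = GH = 16, and leg EF = HI = 11
This is not ASA or AAS: ASA requires two angles and the side between them. AAS requires two angles and a non-included side.
The correct criterion is HL. The hypotenuse and one leg of two right triangles are equal (Hypotenuse-Leg).

HL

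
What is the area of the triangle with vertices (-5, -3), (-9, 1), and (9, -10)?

The Shoelace formula computes the area from vertex coordinates by summing cross products.
For vertices (-5,-3), (-9,1), (9,-10):
Signed sum = -5*1 - -9*-3 + -9*-10 - 9*1 + 9*-3 - -5*-10
= -32 + 81 + -77 = -28
Area = (1/2)|-28| = 14.

14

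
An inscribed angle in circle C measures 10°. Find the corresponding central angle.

The inscribed angle theorem states that a central angle is always twice any inscribed angle that subtends the same arc.
Since the inscribed angle is 10°, the central angle = 2 × 10° = 20°.

20°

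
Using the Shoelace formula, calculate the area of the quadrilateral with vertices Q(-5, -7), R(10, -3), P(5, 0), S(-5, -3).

Shoelace: sum of cross terms = 105, Area = (1/2)|105| = 105/2

105/2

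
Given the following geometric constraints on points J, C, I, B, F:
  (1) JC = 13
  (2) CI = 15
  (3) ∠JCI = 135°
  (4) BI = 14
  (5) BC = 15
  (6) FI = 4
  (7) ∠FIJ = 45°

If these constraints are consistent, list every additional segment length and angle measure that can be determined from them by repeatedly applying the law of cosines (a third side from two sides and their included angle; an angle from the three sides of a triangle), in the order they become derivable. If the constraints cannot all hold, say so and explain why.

The constraints are consistent. Derivable facts, in order:
After 1 step:
- JI ≈ 25.88
- ∠BCI = 55.64°
- ∠BIC = 62.18°
- ∠CBI = 62.18°
After 2 steps:
- JF ≈ 23.22
- ∠CIJ = 20.81°
- ∠CJI = 24.19°
After 3 steps:
- ∠FJI = 7°
- ∠IFJ = 128°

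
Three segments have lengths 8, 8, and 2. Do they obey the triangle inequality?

For three segments to close into a triangle, no single side can be as long as the other two combined.
The longest side is 8, and 2 + 8 = 10 > 8.
A triangle can be formed.

Yes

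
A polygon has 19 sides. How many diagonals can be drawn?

Each of the 19 vertices connects to 16 non-adjacent vertices via diagonals.
Total connections = 19 × 16 = 304, but each diagonal is counted twice.
Number of diagonals = 304 / 2 = 152.

152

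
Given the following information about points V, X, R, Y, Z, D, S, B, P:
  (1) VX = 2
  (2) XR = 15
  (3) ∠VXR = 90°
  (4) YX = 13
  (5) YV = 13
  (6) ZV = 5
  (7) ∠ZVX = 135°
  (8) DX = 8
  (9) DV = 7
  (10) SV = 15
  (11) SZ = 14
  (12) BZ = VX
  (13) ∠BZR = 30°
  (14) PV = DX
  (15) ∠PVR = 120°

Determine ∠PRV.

From the given relations: PV = DX = 8.
Step 1: By the law of cosines on triangle VXR: VR² = 2² + 15² − 2·2·15·cos(90°) = 229, so VR ≈ 15.13.
Step 2: By the law of cosines on triangle RVP: RP² = 15.13² + 8² − 2·15.13·8·cos(120°) = 414.06, so RP ≈ 20.35.
Step 3: By the inverse law of cosines on triangle PRV: cos(∠PRV) = (20.35² + 15.13² − 8²) / (2·20.35·15.13) = 579.06/615.86 = 0.9403, so ∠PRV = 19.91°.

Therefore, the measure of angle ∠PRV = 19.91°.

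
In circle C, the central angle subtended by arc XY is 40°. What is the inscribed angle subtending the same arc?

By the inscribed angle theorem, the inscribed angle is half the central angle.
Inscribed angle = 40° / 2 = 20°

20°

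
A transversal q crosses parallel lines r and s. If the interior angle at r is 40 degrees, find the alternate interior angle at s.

Alternate interior angles lie on opposite sides of the transversal, between the parallel lines.
By the alternate interior angle theorem, they are equal: 40 degrees.

40 degrees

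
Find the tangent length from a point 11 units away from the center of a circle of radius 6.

Let T be the point of tangency. Then OT ⊥ AT (radius ⊥ tangent).
In right triangle OTA: OA² = OT² + AT²
11² = 6² + AT²
AT² = 85, AT = sqrt(85)

sqrt(85)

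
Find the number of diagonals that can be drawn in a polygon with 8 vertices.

Each of the 8 vertices connects to 5 non-adjacent vertices via diagonals.
Total connections = 8 × 5 = 40, but each diagonal is counted twice.
Number of diagonals = 40 / 2 = 20.

20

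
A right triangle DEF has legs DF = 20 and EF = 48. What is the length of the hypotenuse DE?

DE = sqrt(20^2 + 48^2) = sqrt(2704) = 52

52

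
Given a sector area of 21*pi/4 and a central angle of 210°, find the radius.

r² = 360 × 21*pi/4 / (π × 210) = 9, so r = 3.

3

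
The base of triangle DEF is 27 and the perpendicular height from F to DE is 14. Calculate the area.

Area = (1/2)(27)(14) = 189

189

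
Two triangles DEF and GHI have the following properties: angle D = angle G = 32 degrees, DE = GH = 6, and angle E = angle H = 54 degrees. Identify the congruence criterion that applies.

The given information matches ASA: Two pairs of corresponding angles and the included side are equal (Angle-Side-Angle).

ASA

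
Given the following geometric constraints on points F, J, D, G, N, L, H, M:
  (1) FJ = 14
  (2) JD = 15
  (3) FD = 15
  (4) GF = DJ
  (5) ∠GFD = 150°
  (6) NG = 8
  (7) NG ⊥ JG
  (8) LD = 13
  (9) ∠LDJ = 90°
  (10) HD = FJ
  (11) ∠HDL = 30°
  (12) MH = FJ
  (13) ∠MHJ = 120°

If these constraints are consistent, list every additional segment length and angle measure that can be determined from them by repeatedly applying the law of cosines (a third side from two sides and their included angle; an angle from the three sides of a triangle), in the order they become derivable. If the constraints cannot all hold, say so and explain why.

The constraints are consistent. Derivable facts, in order:
After 1 step:
- DG ≈ 28.98
- JL ≈ 19.85
- LH ≈ 7.05
- ∠DFJ = 62.18°
- ∠DJF = 62.18°
- ∠FDJ = 55.64°
After 2 steps:
- ∠DGF = 15°
- ∠DHL = 67.13°
- ∠DJL = 40.91°
- ∠DLH = 82.87°
- ∠DLJ = 49.09°
- ∠FDG = 15°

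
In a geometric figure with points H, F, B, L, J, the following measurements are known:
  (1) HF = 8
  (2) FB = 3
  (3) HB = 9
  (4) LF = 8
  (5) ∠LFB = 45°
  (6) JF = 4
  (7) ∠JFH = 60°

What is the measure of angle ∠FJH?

Step 1: By the law of cosines on triangle JFH: JH² = 4² + 8² − 2·4·8·cos(60°) = 48, so JH = 4·√3.
Step 2: By the inverse law of cosines on triangle FJH: cos(∠FJH) = (4² + (4·√3)² − 8²) / (2·4·4·√3) = 0/55.43 = 0, so ∠FJH = 90°.

Therefore, the measure of angle ∠FJH = 90°.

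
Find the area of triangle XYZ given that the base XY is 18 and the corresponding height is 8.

Area = (1/2)(18)(8) = 72

72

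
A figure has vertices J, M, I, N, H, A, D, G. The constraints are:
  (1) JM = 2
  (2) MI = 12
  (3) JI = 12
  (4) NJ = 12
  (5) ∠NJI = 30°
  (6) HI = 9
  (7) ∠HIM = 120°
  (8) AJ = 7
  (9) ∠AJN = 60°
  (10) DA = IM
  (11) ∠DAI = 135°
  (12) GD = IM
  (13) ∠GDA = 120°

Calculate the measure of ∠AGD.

From the given relations: GD = IM = 12; DA = IM = 12.
Step 1: By the law of cosines on triangle GDA: GA² = 12² + 12² − 2·12·12·cos(120°) = 432, so GA = 12·√3.
Step 2: By the inverse law of cosines on triangle AGD: cos(∠AGD) = ((12·√3)² + 12² − 12²) / (2·12·√3·12) = 432/498.83 = 0.866, so ∠AGD = 30°.

Therefore, the measure of angle ∠AGD = 30°.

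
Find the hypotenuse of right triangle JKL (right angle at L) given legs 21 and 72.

By the Pythagorean theorem: JK^2 = JL^2 + KL^2
JK^2 = 21^2 + 72^2 = 441 + 5184 = 5625
JK = sqrt(5625) = 75

75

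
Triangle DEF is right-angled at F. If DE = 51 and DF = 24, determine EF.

Rearranging the Pythagorean theorem to solve for the unknown leg:
leg^2 = hypotenuse^2 - known_leg^2 = 2601 - 576 = 2025
leg = sqrt(2025) = 45.

45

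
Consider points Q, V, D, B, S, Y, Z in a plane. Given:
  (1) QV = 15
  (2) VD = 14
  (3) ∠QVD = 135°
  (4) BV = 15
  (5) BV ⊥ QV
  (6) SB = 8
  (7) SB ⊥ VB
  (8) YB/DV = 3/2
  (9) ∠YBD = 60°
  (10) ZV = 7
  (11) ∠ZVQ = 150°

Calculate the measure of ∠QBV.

Step 1: By the law of cosines on triangle BVQ: BQ² = 15² + 15² − 2·15·15·cos(90°) = 450, so BQ = 15·√2.
Step 2: By the inverse law of cosines on triangle QBV: cos(∠QBV) = ((15·√2)² + 15² − 15²) / (2·15·√2·15) = 450/636.4 = 0.7071, so ∠QBV = 45°.

Therefore, the measure of angle ∠QBV = 45°.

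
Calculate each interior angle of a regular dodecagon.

Each interior angle of a regular n-gon is (n - 2) * 180 / n.
For n = 12: (12 - 2) * 180 / 12 = 1800/12 = 150 degrees.

150 degrees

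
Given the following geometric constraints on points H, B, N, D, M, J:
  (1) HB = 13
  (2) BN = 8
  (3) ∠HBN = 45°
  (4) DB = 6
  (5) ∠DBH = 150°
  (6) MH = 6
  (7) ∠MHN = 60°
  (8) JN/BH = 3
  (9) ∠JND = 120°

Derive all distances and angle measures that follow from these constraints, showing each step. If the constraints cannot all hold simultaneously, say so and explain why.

The constraints are consistent.

From the given relations:
  JN = 3·BH = 3·13 = 39

Step 1: From HB = 13, BN = 8, and ∠HBN = 45°, by the law of cosines:
  HN² = HB² + BN² - 2·HB·BN·cos(45°) = 169 + 64 - 147.1 = 85.92
  HN ≈ 9.27

Step 2: From HB = 13, BD = 6, and ∠HBD = 150°, by the law of cosines:
  HD² = HB² + BD² - 2·HB·BD·cos(150°) = 169 + 36 + 135.1 = 340.1
  HD ≈ 18.44

Step 3: From NH = 9.27, HM = 6, and ∠NHM = 60°, by the law of cosines:
  NM² = NH² + HM² - 2·NH·HM·cos(60°) = 85.92 + 36 - 55.62 = 66.31
  NM ≈ 8.14

Step 4: From HB = 13, HD = 18.44, BD = 6, by the inverse law of cosines:
  cos(∠BHD) = (HB² + HD² - BD²) / (2·HB·HD)
  ∠BHD = 9.36°

Step 5: From HB = 13, HN = 9.27, BN = 8, by the inverse law of cosines:
  cos(∠BHN) = (HB² + HN² - BN²) / (2·HB·HN)
  ∠BHN = 37.61°

Step 6: From NB = 8, NH = 9.27, BH = 13, by the inverse law of cosines:
  cos(∠BNH) = (NB² + NH² - BH²) / (2·NB·NH)
  ∠BNH = 97.39°

Step 7: From DB = 6, DH = 18.44, BH = 13, by the inverse law of cosines:
  cos(∠BDH) = (DB² + DH² - BH²) / (2·DB·DH)
  ∠BDH = 20.64°

Step 8: From NH = 9.27, NM = 8.14, HM = 6, by the inverse law of cosines:
  cos(∠HNM) = (NH² + NM² - HM²) / (2·NH·NM)
  ∠HNM = 39.65°

Step 9: From MH = 6, MN = 8.14, HN = 9.27, by the inverse law of cosines:
  cos(∠HMN) = (MH² + MN² - HN²) / (2·MH·MN)
  ∠HMN = 80.35°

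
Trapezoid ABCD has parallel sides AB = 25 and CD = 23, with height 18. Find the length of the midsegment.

midsegment = (25 + 23) / 2 = 48 / 2 = 24

24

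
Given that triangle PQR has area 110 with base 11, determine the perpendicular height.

Area = (1/2) * base * height
height = 2 * Area / base
height = 2 * 110 / 11
height = 220 / 11
height = 20

20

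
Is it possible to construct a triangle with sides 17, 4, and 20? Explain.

Check all three triangle inequalities:
17 + 4 = 21 > 20 ✓
17 + 20 = 37 > 4 ✓
4 + 20 = 24 > 17 ✓
All conditions hold, so these sides form a valid triangle.

Yes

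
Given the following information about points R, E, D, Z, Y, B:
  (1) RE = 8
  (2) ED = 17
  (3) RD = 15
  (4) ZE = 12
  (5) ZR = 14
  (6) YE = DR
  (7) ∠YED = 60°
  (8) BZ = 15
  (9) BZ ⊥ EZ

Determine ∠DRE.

Step 1: By the inverse law of cosines on triangle DRE: cos(∠DRE) = (15² + 8² − 17²) / (2·15·8) = 0/240 = 0, so ∠DRE = 90°.

Therefore, the measure of angle ∠DRE = 90°.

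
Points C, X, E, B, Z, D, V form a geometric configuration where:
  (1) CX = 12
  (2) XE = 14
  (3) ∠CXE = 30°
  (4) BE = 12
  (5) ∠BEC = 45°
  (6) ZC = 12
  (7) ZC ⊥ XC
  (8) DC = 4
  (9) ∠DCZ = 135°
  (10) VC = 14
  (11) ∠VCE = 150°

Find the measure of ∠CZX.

Step 1: By the law of cosines on triangle ZCX: ZX² = 12² + 12² − 2·12·12·cos(90°) = 288, so ZX = 12·√2.
Step 2: By the inverse law of cosines on triangle CZX: cos(∠CZX) = (12² + (12·√2)² − 12²) / (2·12·12·√2) = 288/407.29 = 0.7071, so ∠CZX = 45°.

Therefore, the measure of angle ∠CZX = 45°.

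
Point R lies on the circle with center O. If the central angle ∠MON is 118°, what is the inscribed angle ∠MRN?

An inscribed angle intercepts an arc from a point on the circle, while the central angle intercepts the same arc from the center.
The inscribed angle is always half the central angle: 118° / 2 = 59°.

59°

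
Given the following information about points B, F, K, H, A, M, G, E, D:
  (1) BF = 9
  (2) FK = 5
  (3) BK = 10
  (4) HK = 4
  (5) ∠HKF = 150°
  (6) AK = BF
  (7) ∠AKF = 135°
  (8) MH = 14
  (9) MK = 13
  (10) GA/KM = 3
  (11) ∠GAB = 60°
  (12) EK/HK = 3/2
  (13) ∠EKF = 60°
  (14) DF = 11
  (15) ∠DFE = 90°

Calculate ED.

From the given relations: EK = 3/2·HK = 3/2·4 = 6.
Step 1: By the law of cosines on triangle EKF: EF² = 6² + 5² − 2·6·5·cos(60°) = 31, so EF = √31.
Step 2: By the law of cosines on triangle EFD: ED² = √31² + 11² − 2·√31·11·cos(90°) = 152, so ED = 2·√38.

Therefore, the length of ED = 2·√38.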